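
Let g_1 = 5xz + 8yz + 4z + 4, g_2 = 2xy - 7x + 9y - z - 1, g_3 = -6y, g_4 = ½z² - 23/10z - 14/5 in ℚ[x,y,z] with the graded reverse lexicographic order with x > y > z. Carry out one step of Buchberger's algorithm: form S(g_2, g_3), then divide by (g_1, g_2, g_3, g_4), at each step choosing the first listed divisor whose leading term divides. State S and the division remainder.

lcm(LM(g_2), LM(g_3)) = xy.
S = (lcm/LT(g_2))·g_2 − (lcm/LT(g_3))·g_3 = -7/2x + 9/2y - ½z - ½.
Reduce S modulo (g_1, g_2, g_3, g_4) in that order:
  leading term x: no divisor's leading term divides it; move -7/2x to the remainder.
  leading term y: subtract (-¾)·g_3 from 9/2y - ½z - ½ → -½z - ½
  leading term z: no divisor's leading term divides it; move -½z to the remainder.
  leading term 1: no divisor's leading term divides it; move -½ to the remainder.
The remainder -7/2x - ½z - ½ is nonzero, so it would be added as the next basis element.

S(g_2, g_3) = -7/2x + 9/2y - ½z - ½; remainder on division = -7/2x - ½z - ½.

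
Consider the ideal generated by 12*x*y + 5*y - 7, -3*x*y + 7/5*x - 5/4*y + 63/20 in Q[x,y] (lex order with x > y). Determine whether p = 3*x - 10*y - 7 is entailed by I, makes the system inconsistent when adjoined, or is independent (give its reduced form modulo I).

First compute the reduced Gröbner basis of I by Buchberger's algorithm.
f_1 = 12*x*y + 5*y - 7, LT = x*y.
f_2 = -3*x*y + 7/5*x - 5/4*y + 63/20, LT = x*y.

S(f_1,f_2): lcm = x*y. S = 7/15*x + 7/15.
  leading term x: no divisor's leading term divides it; move 7/15*x to the remainder.
  leading term 1: no divisor's leading term divides it; move 7/15 to the remainder.
  remainder 7/15*x + 7/15 ≠ 0; add h_3 = 7/15*x + 7/15 to the basis.

S(f_1,h_3): lcm = x*y. S = -7/12*y - 7/12.
  leading term y: no divisor's leading term divides it; move -7/12*y to the remainder.
  leading term 1: no divisor's leading term divides it; move -7/12 to the remainder.
  remainder -7/12*y - 7/12 ≠ 0; add h_4 = -7/12*y - 7/12 to the basis.

The other S-polynomials (S(f_2,h_3), S(f_1,h_4), S(f_2,h_4), S(h_3,h_4)) all reduce to 0 modulo the current basis, so we have a Gröbner basis.
Inter-reduce: drop elements whose leading term is divisible by another's, tail-reduce, and make monic.
Reduced Gröbner basis: {x + 1, y + 1}.
Label its elements g_1 = x + 1, g_2 = y + 1.

Reduce p = 3*x - 10*y - 7 modulo G:
  leading term x: subtract (3)·g_1 from 3*x - 10*y - 7 → -10*y - 10
  leading term y: subtract (-10)·g_2 from -10*y - 10 → 0
  normal form = 0.
Since the normal form is 0, p ∈ I.

3*x - 10*y - 7 lies in I (it reduces to 0).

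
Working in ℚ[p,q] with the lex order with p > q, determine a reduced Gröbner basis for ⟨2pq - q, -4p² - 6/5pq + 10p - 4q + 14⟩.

G = {p² - 5/2p + 23/20q - 7/2, pq - ½q, q² - 90/23q}

f_1 = 2pq - q, LT = pq.
f_2 = -4p² - 6/5pq + 10p - 4q + 14, LT = p².

S(f_1,f_2): lcm = p²q. S = -3/10pq² + 2pq - q² + 7/2q.
  reduce S modulo (f_1, f_2):
  remainder -23/20q² + 9/2q ≠ 0; add g_3 = -23/20q² + 9/2q to the basis.

The other S-polynomials (S(f_1,g_3), S(f_2,g_3)) all reduce to 0 modulo the current basis, so we have a Gröbner basis.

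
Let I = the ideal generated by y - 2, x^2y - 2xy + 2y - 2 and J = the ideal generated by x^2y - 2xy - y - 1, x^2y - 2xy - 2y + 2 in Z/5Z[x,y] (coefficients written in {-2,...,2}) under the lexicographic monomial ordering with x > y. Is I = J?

No, the ideals differ.

For a fixed monomial order, each ideal has a unique reduced Gröbner basis; comparing bases decides equality.
Buchberger on the first generating set:
f_1 = y - 2, LT = y.
f_2 = x^2y - 2xy + 2y - 2, LT = x^2y.

S(f_1,f_2): lcm = x^2y. S = -2x^2 + 2xy - 2y + 2.
  leading term x^2: no divisor's leading term divides it; move -2x^2 to the remainder.
  leading term xy: subtract (2x)·f_1 from 2xy - 2y + 2 → -x - 2y + 2
  leading term x: no divisor's leading term divides it; move -x to the remainder.
  leading term y: subtract (-2)·f_1 from -2y + 2 → -2
  leading term 1: no divisor's leading term divides it; move -2 to the remainder.
  remainder -2x^2 - x - 2 ≠ 0; add g_3 = -2x^2 - x - 2 to the basis.

The other S-polynomials (S(f_1,g_3), S(f_2,g_3)) all reduce to 0 modulo the current basis, so we have a Gröbner basis.
Inter-reduce: drop elements whose leading term is divisible by another's, tail-reduce, and make monic.
Reduced Gröbner basis: {x^2 - 2x + 1, y - 2}.

Buchberger on the second generating set:
h_1 = x^2y - 2xy - y - 1, LT = x^2y.
h_2 = x^2y - 2xy - 2y + 2, LT = x^2y.

S(h_1,h_2): lcm = x^2y. S = y + 2.
  leading term y: no divisor's leading term divides it; move y to the remainder.
  leading term 1: no divisor's leading term divides it; move 2 to the remainder.
  remainder y + 2 ≠ 0; add k_3 = y + 2 to the basis.

S(h_1,k_3): lcm = x^2y. S = -2x^2 - 2xy - y - 1.
  leading term x^2: no divisor's leading term divides it; move -2x^2 to the remainder.
  leading term xy: subtract (-2x)·k_3 from -2xy - y - 1 → -x - y - 1
  leading term x: no divisor's leading term divides it; move -x to the remainder.
  leading term y: subtract (-1)·k_3 from -y - 1 → 1
  leading term 1: no divisor's leading term divides it; move 1 to the remainder.
  remainder -2x^2 - x + 1 ≠ 0; add k_4 = -2x^2 - x + 1 to the basis.

The other S-polynomials (S(h_2,k_3), S(h_1,k_4), S(h_2,k_4), S(k_3,k_4)) all reduce to 0 modulo the current basis, so we have a Gröbner basis.
Inter-reduce: drop elements whose leading term is divisible by another's, tail-reduce, and make monic.
Reduced Gröbner basis: {x^2 - 2x + 2, y + 2}.

Since the reduced bases disagree, the two ideals are not the same.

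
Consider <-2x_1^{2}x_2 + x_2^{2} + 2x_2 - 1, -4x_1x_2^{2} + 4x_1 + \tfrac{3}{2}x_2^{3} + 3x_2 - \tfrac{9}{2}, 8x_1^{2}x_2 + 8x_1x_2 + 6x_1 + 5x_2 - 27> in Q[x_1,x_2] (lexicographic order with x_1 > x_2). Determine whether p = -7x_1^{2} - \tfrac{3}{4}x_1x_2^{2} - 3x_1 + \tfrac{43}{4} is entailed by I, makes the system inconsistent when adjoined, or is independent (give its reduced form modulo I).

First compute the reduced Gröbner basis of I by Buchberger's algorithm.
f_1 = -2x_1^{2}x_2 + x_2^{2} + 2x_2 - 1, LT = x_1^{2}x_2.
f_2 = -4x_1x_2^{2} + 4x_1 + \tfrac{3}{2}x_2^{3} + 3x_2 - \tfrac{9}{2}, LT = x_1x_2^{2}.
f_3 = 8x_1^{2}x_2 + 8x_1x_2 + 6x_1 + 5x_2 - 27, LT = x_1^{2}x_2.

S(f_1,f_2): lcm = x_1^{2}x_2^{2}. S = x_1^{2} + \tfrac{3}{8}x_1x_2^{3} + \tfrac{3}{4}x_1x_2 - \tfrac{9}{8}x_1 - \tfrac{1}{2}x_2^{3} - x_2^{2} + \tfrac{1}{2}x_2.
  reduce S modulo (f_1, f_2, f_3):
  remainder x_1^{2} + \tfrac{9}{8}x_1x_2 - \tfrac{9}{8}x_1 + \tfrac{9}{64}x_2^{4} - \tfrac{1}{2}x_2^{3} - \tfrac{23}{32}x_2^{2} + \tfrac{5}{64}x_2 ≠ 0; add h_4 = x_1^{2} + \tfrac{9}{8}x_1x_2 - \tfrac{9}{8}x_1 + \tfrac{9}{64}x_2^{4} - \tfrac{1}{2}x_2^{3} - \tfrac{23}{32}x_2^{2} + \tfrac{5}{64}x_2 to the basis.

S(f_1,f_3): lcm = x_1^{2}x_2. S = -x_1x_2 - \tfrac{3}{4}x_1 - \tfrac{1}{2}x_2^{2} - \tfrac{13}{8}x_2 + \tfrac{31}{8}.
  reduce S modulo (f_1, f_2, f_3, h_4):
  remainder -x_1x_2 - \tfrac{3}{4}x_1 - \tfrac{1}{2}x_2^{2} - \tfrac{13}{8}x_2 + \tfrac{31}{8} ≠ 0; add h_5 = -x_1x_2 - \tfrac{3}{4}x_1 - \tfrac{1}{2}x_2^{2} - \tfrac{13}{8}x_2 + \tfrac{31}{8} to the basis.

S(f_2,f_3): lcm = x_1^{2}x_2^{2}. S = -x_1^{2} - \tfrac{3}{8}x_1x_2^{3} - x_1x_2^{2} - \tfrac{3}{2}x_1x_2 + \tfrac{9}{8}x_1 - \tfrac{5}{8}x_2^{2} + \tfrac{27}{8}x_2.
  reduce S modulo (f_1, f_2, f_3, h_4, h_5):
  remainder -\tfrac{7}{16}x_1 - \tfrac{7}{8}x_2^{3} - \tfrac{5}{4}x_2^{2} + \tfrac{139}{32}x_2 - \tfrac{57}{32} ≠ 0; add h_6 = -\tfrac{7}{16}x_1 - \tfrac{7}{8}x_2^{3} - \tfrac{5}{4}x_2^{2} + \tfrac{139}{32}x_2 - \tfrac{57}{32} to the basis.

S(f_1,h_4): lcm = x_1^{2}x_2. S = -\tfrac{9}{8}x_1x_2^{2} + \tfrac{9}{8}x_1x_2 - \tfrac{9}{64}x_2^{5} + \tfrac{1}{2}x_2^{4} + \tfrac{23}{32}x_2^{3} - \tfrac{37}{64}x_2^{2} - x_2 + \tfrac{1}{2}.
  reduce S modulo (f_1, f_2, f_3, h_4, h_5, h_6):
  remainder -\tfrac{9}{64}x_2^{5} + \tfrac{1}{2}x_2^{4} + \tfrac{271}{64}x_2^{3} + \tfrac{287}{64}x_2^{2} - \tfrac{743}{32}x_2 + \tfrac{905}{64} ≠ 0; add h_7 = -\tfrac{9}{64}x_2^{5} + \tfrac{1}{2}x_2^{4} + \tfrac{271}{64}x_2^{3} + \tfrac{287}{64}x_2^{2} - \tfrac{743}{32}x_2 + \tfrac{905}{64} to the basis.

S(f_2,h_4): lcm = x_1^{2}x_2^{2}. S = -x_1^{2} - \tfrac{3}{2}x_1x_2^{3} + \tfrac{9}{8}x_1x_2^{2} - \tfrac{3}{4}x_1x_2 + \tfrac{9}{8}x_1 - \tfrac{9}{64}x_2^{6} + \tfrac{1}{2}x_2^{5} + \tfrac{23}{32}x_2^{4} - \tfrac{5}{64}x_2^{3}.
  reduce S modulo (f_1, f_2, f_3, h_4, h_5, h_6, h_7):
  remainder -\tfrac{63}{16}x_2^{4} - \tfrac{549}{64}x_2^{3} + \tfrac{261}{16}x_2^{2} + \tfrac{315}{32}x_2 - \tfrac{873}{64} ≠ 0; add h_8 = -\tfrac{63}{16}x_2^{4} - \tfrac{549}{64}x_2^{3} + \tfrac{261}{16}x_2^{2} + \tfrac{315}{32}x_2 - \tfrac{873}{64} to the basis.

S(f_1,h_5): lcm = x_1^{2}x_2. S = -\tfrac{3}{4}x_1^{2} - \tfrac{1}{2}x_1x_2^{2} - \tfrac{13}{8}x_1x_2 + \tfrac{31}{8}x_1 - \tfrac{1}{2}x_2^{2} - x_2 + \tfrac{1}{2}.
  reduce S modulo (f_1, f_2, f_3, h_4, h_5, h_6, h_7, h_8):
  remainder -\tfrac{50367}{7168}x_2^{3} - \tfrac{16339}{1792}x_2^{2} + \tfrac{15957}{512}x_2 - \tfrac{107675}{7168} ≠ 0; add h_9 = -\tfrac{50367}{7168}x_2^{3} - \tfrac{16339}{1792}x_2^{2} + \tfrac{15957}{512}x_2 - \tfrac{107675}{7168} to the basis.

S(f_1,h_6): lcm = x_1^{2}x_2. S = -2x_1x_2^{4} - \tfrac{20}{7}x_1x_2^{3} + \tfrac{139}{14}x_1x_2^{2} - \tfrac{57}{14}x_1x_2 - \tfrac{1}{2}x_2^{2} - x_2 + \tfrac{1}{2}.
  reduce S modulo (f_1, f_2, f_3, h_4, h_5, h_6, h_7, h_8, h_9):
  remainder -\tfrac{24268651}{1057707}x_2^{2} + \tfrac{127319159}{1410276}x_2 - \tfrac{284882873}{4230828} ≠ 0; add h_10 = -\tfrac{24268651}{1057707}x_2^{2} + \tfrac{127319159}{1410276}x_2 - \tfrac{284882873}{4230828} to the basis.

S(f_2,h_6): lcm = x_1x_2^{2}. S = -x_1 - 2x_2^{5} - \tfrac{20}{7}x_2^{4} + \tfrac{535}{56}x_2^{3} - \tfrac{57}{14}x_2^{2} - \tfrac{3}{4}x_2 + \tfrac{9}{8}.
  reduce S modulo (f_1, f_2, f_3, h_4, h_5, h_6, h_7, h_8, h_9, h_10):
  remainder -\tfrac{1629722886}{15443687}x_2 + \tfrac{1629722886}{15443687} ≠ 0; add h_11 = -\tfrac{1629722886}{15443687}x_2 + \tfrac{1629722886}{15443687} to the basis.

The other S-polynomials (S(f_3,h_4), S(f_2,h_5), S(f_3,h_5), S(h_4,h_5), S(f_3,h_6), S(h_4,h_6), S(h_5,h_6), S(f_1,h_7), S(f_2,h_7), S(f_3,h_7), S(h_4,h_7), S(h_5,h_7), S(h_6,h_7), S(f_1,h_8), S(f_2,h_8), S(f_3,h_8), S(h_4,h_8), S(h_5,h_8), S(h_6,h_8), S(h_7,h_8), S(f_1,h_9), S(f_2,h_9), S(f_3,h_9), S(h_4,h_9), S(h_5,h_9), S(h_6,h_9), S(h_7,h_9), S(h_8,h_9), S(f_1,h_10), S(f_2,h_10), S(f_3,h_10), S(h_4,h_10), S(h_5,h_10), S(h_6,h_10), S(h_7,h_10), S(h_8,h_10), S(h_9,h_10), S(f_1,h_11), S(f_2,h_11), S(f_3,h_11), S(h_4,h_11), S(h_5,h_11), S(h_6,h_11), S(h_7,h_11), S(h_8,h_11), S(h_9,h_11), S(h_10,h_11)) all reduce to 0 modulo the current basis, so we have a Gröbner basis.
Inter-reduce: drop elements whose leading term is divisible by another's, tail-reduce, and make monic.
Reduced Gröbner basis: {x_1 - 1, x_2 - 1}.
Label its elements g_1 = x_1 - 1, g_2 = x_2 - 1.

Reduce p = -7x_1^{2} - \tfrac{3}{4}x_1x_2^{2} - 3x_1 + \tfrac{43}{4} modulo G:
  leading term x_1^{2}: subtract (-7x_1)·g_1 from -7x_1^{2} - \tfrac{3}{4}x_1x_2^{2} - 3x_1 + \tfrac{43}{4} → -\tfrac{3}{4}x_1x_2^{2} - 10x_1 + \tfrac{43}{4}
  leading term x_1x_2^{2}: subtract (-\tfrac{3}{4}x_2^{2})·g_1 from -\tfrac{3}{4}x_1x_2^{2} - 10x_1 + \tfrac{43}{4} → -10x_1 - \tfrac{3}{4}x_2^{2} + \tfrac{43}{4}
  leading term x_1: subtract (-10)·g_1 from -10x_1 - \tfrac{3}{4}x_2^{2} + \tfrac{43}{4} → -\tfrac{3}{4}x_2^{2} + \tfrac{3}{4}
  leading term x_2^{2}: subtract (-\tfrac{3}{4}x_2)·g_2 from -\tfrac{3}{4}x_2^{2} + \tfrac{3}{4} → -\tfrac{3}{4}x_2 + \tfrac{3}{4}
  leading term x_2: subtract (-\tfrac{3}{4})·g_2 from -\tfrac{3}{4}x_2 + \tfrac{3}{4} → 0
  normal form = 0.
Since the normal form is 0, p ∈ I.

-7x_1^{2} - \tfrac{3}{4}x_1x_2^{2} - 3x_1 + \tfrac{43}{4} lies in I (it reduces to 0).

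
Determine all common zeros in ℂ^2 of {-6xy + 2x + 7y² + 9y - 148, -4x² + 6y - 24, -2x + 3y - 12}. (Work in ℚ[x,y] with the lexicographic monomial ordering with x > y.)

{(0, 4)}

Compute a lex Gröbner basis by Buchberger's algorithm.
f_1 = -6xy + 2x + 7y² + 9y - 148, LT = xy.
f_2 = -4x² + 6y - 24, LT = x².
f_3 = -2x + 3y - 12, LT = x.

S(f_1,f_2): lcm = x²y. S = -⅓x² - 7/6xy² - 3/2xy + 74/3x + 3/2y² - 6y.
  reduce S modulo (f_1, f_2, f_3):
  remainder -49/36y³ - 265/108y² + 111/2y - 2582/27 ≠ 0; add h_4 = -49/36y³ - 265/108y² + 111/2y - 2582/27 to the basis.

S(f_1,f_3): lcm = xy. S = -⅓x + ⅓y² - 15/2y + 74/3.
  reduce S modulo (f_1, f_2, f_3, h_4):
  remainder ⅓y² - 8y + 80/3 ≠ 0; add h_5 = ⅓y² - 8y + 80/3 to the basis.

S(f_2,f_3): lcm = x². S = 3/2xy - 6x - 3/2y + 6.
  reduce S modulo (f_1, f_2, f_3, h_4, h_5):
  remainder 69/2y - 138 ≠ 0; add h_6 = 69/2y - 138 to the basis.

The other S-polynomials (S(f_1,h_4), S(f_2,h_4), S(f_3,h_4), S(f_1,h_5), S(f_2,h_5), S(f_3,h_5), S(h_4,h_5), S(f_1,h_6), S(f_2,h_6), S(f_3,h_6), S(h_4,h_6), S(h_5,h_6)) all reduce to 0 modulo the current basis, so we have a Gröbner basis.
Inter-reduce: drop elements whose leading term is divisible by another's, tail-reduce, and make monic.
Reduced Gröbner basis: {x, y - 4}.

Since the basis is lex-ordered, y - 4 is univariate in y. Its roots are {4}. Back-substituting each root into the other basis elements fixes the other coordinates.
  y = 4: the earlier basis element becomes x = 0, giving x = 0 — point (0, 4).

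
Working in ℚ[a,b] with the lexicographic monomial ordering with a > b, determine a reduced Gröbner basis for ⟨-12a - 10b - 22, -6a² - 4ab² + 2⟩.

f_1 = -12a - 10b - 22, LT = a.
f_2 = -6a² - 4ab² + 2, LT = a².

S(f_1,f_2): lcm = a². S = -⅔ab² + ⅚ab + 11/6a + ⅓.
  leading term ab²: subtract (1/18b²)·f_1 from -⅔ab² + ⅚ab + 11/6a + ⅓ → ⅚ab + 11/6a + 5/9b³ + 11/9b² + ⅓
  leading term ab: subtract (-5/72b)·f_1 from ⅚ab + 11/6a + 5/9b³ + 11/9b² + ⅓ → 11/6a + 5/9b³ + 19/36b² - 55/36b + ⅓
  leading term a: subtract (-11/72)·f_1 from 11/6a + 5/9b³ + 19/36b² - 55/36b + ⅓ → 5/9b³ + 19/36b² - 55/18b - 109/36
  leading term b³: no divisor's leading term divides it; move 5/9b³ to the remainder.
  leading term b²: no divisor's leading term divides it; move 19/36b² to the remainder.
  leading term b: no divisor's leading term divides it; move -55/18b to the remainder.
  leading term 1: no divisor's leading term divides it; move -109/36 to the remainder.
  remainder 5/9b³ + 19/36b² - 55/18b - 109/36 ≠ 0; add g_3 = 5/9b³ + 19/36b² - 55/18b - 109/36 to the basis.

S(f_1,g_3): leading monomials are coprime, so the S-polynomial reduces to 0 (Buchberger's first criterion).
S(f_2,g_3): leading monomials are coprime, so the S-polynomial reduces to 0 (Buchberger's first criterion).
Every S-polynomial of the final basis reduces to 0, so we have a Gröbner basis.
Inter-reduce: drop elements whose leading term is divisible by another's, tail-reduce, and make monic.

G = {a + ⅚b + 11/6, b³ + 19/20b² - 11/2b - 109/20}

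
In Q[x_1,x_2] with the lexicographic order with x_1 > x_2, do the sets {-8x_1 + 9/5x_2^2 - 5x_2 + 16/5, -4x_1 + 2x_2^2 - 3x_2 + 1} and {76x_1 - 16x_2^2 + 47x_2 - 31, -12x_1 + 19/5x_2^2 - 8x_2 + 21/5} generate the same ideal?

Since reduced Gröbner bases are canonical representatives of ideals under a given ordering, it suffices to compute and compare them.
Buchberger on the first generating set:
f_1 = -8x_1 + 9/5x_2^2 - 5x_2 + 16/5, LT = x_1.
f_2 = -4x_1 + 2x_2^2 - 3x_2 + 1, LT = x_1.

S(f_1,f_2): lcm = x_1. S = 11/40x_2^2 - 1/8x_2 - 3/20.
  leading term x_2^2: no divisor's leading term divides it; move 11/40x_2^2 to the remainder.
  leading term x_2: no divisor's leading term divides it; move -1/8x_2 to the remainder.
  leading term 1: no divisor's leading term divides it; move -3/20 to the remainder.
  remainder 11/40x_2^2 - 1/8x_2 - 3/20 ≠ 0; add g_3 = 11/40x_2^2 - 1/8x_2 - 3/20 to the basis.

S(f_1,g_3): leading monomials are coprime, so the S-polynomial reduces to 0 (Buchberger's first criterion).
S(f_2,g_3): leading monomials are coprime, so the S-polynomial reduces to 0 (Buchberger's first criterion).
Every S-polynomial of the final basis reduces to 0, so we have a Gröbner basis.
Inter-reduce: drop elements whose leading term is divisible by another's, tail-reduce, and make monic.
Reduced Gröbner basis: {x_1 + 23/44x_2 - 23/44, x_2^2 - 5/11x_2 - 6/11}.

Buchberger on the second generating set:
h_1 = 76x_1 - 16x_2^2 + 47x_2 - 31, LT = x_1.
h_2 = -12x_1 + 19/5x_2^2 - 8x_2 + 21/5, LT = x_1.

S(h_1,h_2): lcm = x_1. S = 121/1140x_2^2 - 11/228x_2 - 11/190.
  leading term x_2^2: no divisor's leading term divides it; move 121/1140x_2^2 to the remainder.
  leading term x_2: no divisor's leading term divides it; move -11/228x_2 to the remainder.
  leading term 1: no divisor's leading term divides it; move -11/190 to the remainder.
  remainder 121/1140x_2^2 - 11/228x_2 - 11/190 ≠ 0; add k_3 = 121/1140x_2^2 - 11/228x_2 - 11/190 to the basis.

S(h_1,k_3): leading monomials are coprime, so the S-polynomial reduces to 0 (Buchberger's first criterion).
S(h_2,k_3): leading monomials are coprime, so the S-polynomial reduces to 0 (Buchberger's first criterion).
Every S-polynomial of the final basis reduces to 0, so we have a Gröbner basis.
Inter-reduce: drop elements whose leading term is divisible by another's, tail-reduce, and make monic.
Reduced Gröbner basis: {x_1 + 23/44x_2 - 23/44, x_2^2 - 5/11x_2 - 6/11}.

The two bases agree; hence the ideals are identical.

Yes, the ideals are equal.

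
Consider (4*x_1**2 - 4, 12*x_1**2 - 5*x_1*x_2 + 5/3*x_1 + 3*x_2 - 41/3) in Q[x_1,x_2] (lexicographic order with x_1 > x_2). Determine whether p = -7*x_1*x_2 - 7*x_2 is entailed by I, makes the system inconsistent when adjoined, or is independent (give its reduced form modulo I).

-7*x_1*x_2 - 7*x_2 lies in I (it reduces to 0).

First compute the reduced Gröbner basis of I by Buchberger's algorithm.
f_1 = 4*x_1**2 - 4, LT = x_1**2.
f_2 = 12*x_1**2 - 5*x_1*x_2 + 5/3*x_1 + 3*x_2 - 41/3, LT = x_1**2.

S(f_1,f_2): lcm = x_1**2. S = 5/12*x_1*x_2 - 5/36*x_1 - 1/4*x_2 + 5/36.
  leading term x_1*x_2: no divisor's leading term divides it; move 5/12*x_1*x_2 to the remainder.
  leading term x_1: no divisor's leading term divides it; move -5/36*x_1 to the remainder.
  leading term x_2: no divisor's leading term divides it; move -1/4*x_2 to the remainder.
  leading term 1: no divisor's leading term divides it; move 5/36 to the remainder.
  remainder 5/12*x_1*x_2 - 5/36*x_1 - 1/4*x_2 + 5/36 ≠ 0; add h_3 = 5/12*x_1*x_2 - 5/36*x_1 - 1/4*x_2 + 5/36 to the basis.

S(f_1,h_3): lcm = x_1**2*x_2. S = 1/3*x_1**2 + 3/5*x_1*x_2 - 1/3*x_1 - x_2.
  leading term x_1**2: subtract (1/12)·f_1 from 1/3*x_1**2 + 3/5*x_1*x_2 - 1/3*x_1 - x_2 → 3/5*x_1*x_2 - 1/3*x_1 - x_2 + 1/3
  leading term x_1*x_2: subtract (36/25)·h_3 from 3/5*x_1*x_2 - 1/3*x_1 - x_2 + 1/3 → -2/15*x_1 - 16/25*x_2 + 2/15
  leading term x_1: no divisor's leading term divides it; move -2/15*x_1 to the remainder.
  leading term x_2: no divisor's leading term divides it; move -16/25*x_2 to the remainder.
  leading term 1: no divisor's leading term divides it; move 2/15 to the remainder.
  remainder -2/15*x_1 - 16/25*x_2 + 2/15 ≠ 0; add h_4 = -2/15*x_1 - 16/25*x_2 + 2/15 to the basis.

S(h_3,h_4): lcm = x_1*x_2. S = -1/3*x_1 - 24/5*x_2**2 + 2/5*x_2 + 1/3.
  leading term x_1: subtract (5/2)·h_4 from -1/3*x_1 - 24/5*x_2**2 + 2/5*x_2 + 1/3 → -24/5*x_2**2 + 2*x_2
  leading term x_2**2: no divisor's leading term divides it; move -24/5*x_2**2 to the remainder.
  leading term x_2: no divisor's leading term divides it; move 2*x_2 to the remainder.
  remainder -24/5*x_2**2 + 2*x_2 ≠ 0; add h_5 = -24/5*x_2**2 + 2*x_2 to the basis.

The other S-polynomials (S(f_2,h_3), S(f_1,h_4), S(f_2,h_4), S(f_1,h_5), S(f_2,h_5), S(h_3,h_5), S(h_4,h_5)) all reduce to 0 modulo the current basis, so we have a Gröbner basis.
Inter-reduce: drop elements whose leading term is divisible by another's, tail-reduce, and make monic.
Reduced Gröbner basis: {x_1 + 24/5*x_2 - 1, x_2**2 - 5/12*x_2}.
Label its elements g_1 = x_1 + 24/5*x_2 - 1, g_2 = x_2**2 - 5/12*x_2.

Reduce p = -7*x_1*x_2 - 7*x_2 modulo G:
  leading term x_1*x_2: subtract (-7*x_2)·g_1 from -7*x_1*x_2 - 7*x_2 → 168/5*x_2**2 - 14*x_2
  leading term x_2**2: subtract (168/5)·g_2 from 168/5*x_2**2 - 14*x_2 → 0
  normal form = 0.
Since the normal form is 0, p ∈ I.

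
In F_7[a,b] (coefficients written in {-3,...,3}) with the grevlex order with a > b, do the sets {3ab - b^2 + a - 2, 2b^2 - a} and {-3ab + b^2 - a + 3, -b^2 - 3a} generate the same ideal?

Since reduced Gröbner bases are canonical representatives of ideals under a given ordering, it suffices to compute and compare them.
Buchberger on the first generating set:
f_1 = 3ab - b^2 + a - 2, LT = ab.
f_2 = 2b^2 - a, LT = b^2.

S(f_1,f_2): lcm = ab^2. S = 2b^3 - 3a^2 - 2ab - 3b.
  leading term b^3: subtract (b)·f_2 from 2b^3 - 3a^2 - 2ab - 3b → -3a^2 - ab - 3b
  leading term a^2: no divisor's leading term divides it; move -3a^2 to the remainder.
  leading term ab: subtract (2)·f_1 from -ab - 3b → 2b^2 - 2a - 3b - 3
  leading term b^2: subtract (1)·f_2 from 2b^2 - 2a - 3b - 3 → -a - 3b - 3
  leading term a: no divisor's leading term divides it; move -a to the remainder.
  leading term b: no divisor's leading term divides it; move -3b to the remainder.
  leading term 1: no divisor's leading term divides it; move -3 to the remainder.
  remainder -3a^2 - a - 3b - 3 ≠ 0; add g_3 = -3a^2 - a - 3b - 3 to the basis.

S(f_1,g_3): lcm = a^2b. S = 2ab^2 - 2a^2 + 2ab - b^2 - 3a - b.
  leading term ab^2: subtract (3b)·f_1 from 2ab^2 - 2a^2 + 2ab - b^2 - 3a - b → 3b^3 - 2a^2 - ab - b^2 - 3a - 2b
  leading term b^3: subtract (-2b)·f_2 from 3b^3 - 2a^2 - ab - b^2 - 3a - 2b → -2a^2 - 3ab - b^2 - 3a - 2b
  leading term a^2: subtract (3)·g_3 from -2a^2 - 3ab - b^2 - 3a - 2b → -3ab - b^2 + 2
  leading term ab: subtract (-1)·f_1 from -3ab - b^2 + 2 → -2b^2 + a
  leading term b^2: subtract (-1)·f_2 from -2b^2 + a → 0
  remainder 0.

S(f_2,g_3): leading monomials are coprime, so the S-polynomial reduces to 0 (Buchberger's first criterion).
Every S-polynomial of the final basis reduces to 0, so we have a Gröbner basis.
Inter-reduce: drop elements whose leading term is divisible by another's, tail-reduce, and make monic.
Reduced Gröbner basis: {a^2 - 2a + b + 1, ab - a - 3, b^2 + 3a}.

Buchberger on the second generating set:
h_1 = -3ab + b^2 - a + 3, LT = ab.
h_2 = -b^2 - 3a, LT = b^2.

S(h_1,h_2): lcm = ab^2. S = 2b^3 - 3a^2 - 2ab - b.
  leading term b^3: subtract (-2b)·h_2 from 2b^3 - 3a^2 - 2ab - b → -3a^2 - ab - b
  leading term a^2: no divisor's leading term divides it; move -3a^2 to the remainder.
  leading term ab: subtract (-2)·h_1 from -ab - b → 2b^2 - 2a - b - 1
  leading term b^2: subtract (-2)·h_2 from 2b^2 - 2a - b - 1 → -a - b - 1
  leading term a: no divisor's leading term divides it; move -a to the remainder.
  leading term b: no divisor's leading term divides it; move -b to the remainder.
  leading term 1: no divisor's leading term divides it; move -1 to the remainder.
  remainder -3a^2 - a - b - 1 ≠ 0; add k_3 = -3a^2 - a - b - 1 to the basis.

S(h_1,k_3): lcm = a^2b. S = 2ab^2 - 2a^2 + 2ab + 2b^2 - a + 2b.
  leading term ab^2: subtract (-3b)·h_1 from 2ab^2 - 2a^2 + 2ab + 2b^2 - a + 2b → 3b^3 - 2a^2 - ab + 2b^2 - a - 3b
  leading term b^3: subtract (-3b)·h_2 from 3b^3 - 2a^2 - ab + 2b^2 - a - 3b → -2a^2 - 3ab + 2b^2 - a - 3b
  leading term a^2: subtract (3)·k_3 from -2a^2 - 3ab + 2b^2 - a - 3b → -3ab + 2b^2 + 2a + 3
  leading term ab: subtract (1)·h_1 from -3ab + 2b^2 + 2a + 3 → b^2 + 3a
  leading term b^2: subtract (-1)·h_2 from b^2 + 3a → 0
  remainder 0.

S(h_2,k_3): leading monomials are coprime, so the S-polynomial reduces to 0 (Buchberger's first criterion).
Every S-polynomial of the final basis reduces to 0, so we have a Gröbner basis.
Inter-reduce: drop elements whose leading term is divisible by another's, tail-reduce, and make monic.
Reduced Gröbner basis: {a^2 - 2a - 2b - 2, ab - a - 1, b^2 + 3a}.

These differ, so the ideals are not equal.

No, the ideals differ.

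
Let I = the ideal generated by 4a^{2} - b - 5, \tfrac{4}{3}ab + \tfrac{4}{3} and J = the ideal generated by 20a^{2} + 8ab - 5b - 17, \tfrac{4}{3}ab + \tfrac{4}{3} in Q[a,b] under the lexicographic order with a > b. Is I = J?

Since reduced Gröbner bases are canonical representatives of ideals under a given ordering, it suffices to compute and compare them.
Buchberger on the first generating set:
f_1 = 4a^{2} - b - 5, LT = a^{2}.
f_2 = \tfrac{4}{3}ab + \tfrac{4}{3}, LT = ab.

S(f_1,f_2): lcm = a^{2}b. S = -a - \tfrac{1}{4}b^{2} - \tfrac{5}{4}b.
  reduce S modulo (f_1, f_2):
  remainder -a - \tfrac{1}{4}b^{2} - \tfrac{5}{4}b ≠ 0; add g_3 = -a - \tfrac{1}{4}b^{2} - \tfrac{5}{4}b to the basis.

S(f_2,g_3): lcm = ab. S = -\tfrac{1}{4}b^{3} - \tfrac{5}{4}b^{2} + 1.
  reduce S modulo (f_1, f_2, g_3):
  remainder -\tfrac{1}{4}b^{3} - \tfrac{5}{4}b^{2} + 1 ≠ 0; add g_4 = -\tfrac{1}{4}b^{3} - \tfrac{5}{4}b^{2} + 1 to the basis.

The other S-polynomials (S(f_1,g_3), S(f_1,g_4), S(f_2,g_4), S(g_3,g_4)) all reduce to 0 modulo the current basis, so we have a Gröbner basis.
Inter-reduce: drop elements whose leading term is divisible by another's, tail-reduce, and make monic.
Reduced Gröbner basis: {a + \tfrac{1}{4}b^{2} + \tfrac{5}{4}b, b^{3} + 5b^{2} - 4}.

Buchberger on the second generating set:
h_1 = 20a^{2} + 8ab - 5b - 17, LT = a^{2}.
h_2 = \tfrac{4}{3}ab + \tfrac{4}{3}, LT = ab.

S(h_1,h_2): lcm = a^{2}b. S = \tfrac{2}{5}ab^{2} - a - \tfrac{1}{4}b^{2} - \tfrac{17}{20}b.
  reduce S modulo (h_1, h_2):
  remainder -a - \tfrac{1}{4}b^{2} - \tfrac{5}{4}b ≠ 0; add k_3 = -a - \tfrac{1}{4}b^{2} - \tfrac{5}{4}b to the basis.

S(h_2,k_3): lcm = ab. S = -\tfrac{1}{4}b^{3} - \tfrac{5}{4}b^{2} + 1.
  reduce S modulo (h_1, h_2, k_3):
  remainder -\tfrac{1}{4}b^{3} - \tfrac{5}{4}b^{2} + 1 ≠ 0; add k_4 = -\tfrac{1}{4}b^{3} - \tfrac{5}{4}b^{2} + 1 to the basis.

The other S-polynomials (S(h_1,k_3), S(h_1,k_4), S(h_2,k_4), S(k_3,k_4)) all reduce to 0 modulo the current basis, so we have a Gröbner basis.
Inter-reduce: drop elements whose leading term is divisible by another's, tail-reduce, and make monic.
Reduced Gröbner basis: {a + \tfrac{1}{4}b^{2} + \tfrac{5}{4}b, b^{3} + 5b^{2} - 4}.

These coincide, so the ideals are equal.
The same test decides containment: I ⊆ J iff every generator of I reduces to 0 modulo a Gröbner basis of J.

Yes, the ideals are equal.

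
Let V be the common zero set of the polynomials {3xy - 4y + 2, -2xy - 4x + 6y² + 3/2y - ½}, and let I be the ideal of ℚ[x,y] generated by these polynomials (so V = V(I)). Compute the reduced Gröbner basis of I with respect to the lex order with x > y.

G = {x - 3/2y² + 7/24y - 5/24, y³ - 7/36y² - ¾y + 4/9}

Buchberger's algorithm terminates because the ascending chain of leading-term ideals stabilizes.

f_1 = 3xy - 4y + 2, LT = xy.
f_2 = -2xy - 4x + 6y² + 3/2y - ½, LT = xy.

S(f_1,f_2): lcm = xy. S = -2x + 3y² - 7/12y + 5/12.
  reduce S modulo (f_1, f_2):
  remainder -2x + 3y² - 7/12y + 5/12 ≠ 0; add g_3 = -2x + 3y² - 7/12y + 5/12 to the basis.

S(f_1,g_3): lcm = xy. S = 3/2y³ - 7/24y² - 9/8y + ⅔.
  reduce S modulo (f_1, f_2, g_3):
  remainder 3/2y³ - 7/24y² - 9/8y + ⅔ ≠ 0; add g_4 = 3/2y³ - 7/24y² - 9/8y + ⅔ to the basis.

The other S-polynomials (S(f_2,g_3), S(f_1,g_4), S(f_2,g_4), S(g_3,g_4)) all reduce to 0 modulo the current basis, so we have a Gröbner basis.
Inter-reduce: drop elements whose leading term is divisible by another's, tail-reduce, and make monic.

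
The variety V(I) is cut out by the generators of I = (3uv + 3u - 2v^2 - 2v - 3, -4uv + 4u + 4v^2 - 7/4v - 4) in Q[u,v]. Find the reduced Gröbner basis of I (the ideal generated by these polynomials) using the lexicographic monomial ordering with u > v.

G = {u + 1/6v^2 - 53/96v - 1, v^3 + 27/16v^2 - 85/16v}

f_1 = 3uv + 3u - 2v^2 - 2v - 3, LT = uv.
f_2 = -4uv + 4u + 4v^2 - 7/4v - 4, LT = uv.

S(f_1,f_2): lcm = uv. S = 2u + 1/3v^2 - 53/48v - 2.
  leading term u: no divisor's leading term divides it; move 2u to the remainder.
  leading term v^2: no divisor's leading term divides it; move 1/3v^2 to the remainder.
  leading term v: no divisor's leading term divides it; move -53/48v to the remainder.
  leading term 1: no divisor's leading term divides it; move -2 to the remainder.
  remainder 2u + 1/3v^2 - 53/48v - 2 ≠ 0; add g_3 = 2u + 1/3v^2 - 53/48v - 2 to the basis.

S(f_1,g_3): lcm = uv. S = u - 1/6v^3 - 11/96v^2 + 1/3v - 1.
  leading term u: subtract (1/2)·g_3 from u - 1/6v^3 - 11/96v^2 + 1/3v - 1 → -1/6v^3 - 9/32v^2 + 85/96v
  leading term v^3: no divisor's leading term divides it; move -1/6v^3 to the remainder.
  leading term v^2: no divisor's leading term divides it; move -9/32v^2 to the remainder.
  leading term v: no divisor's leading term divides it; move 85/96v to the remainder.
  remainder -1/6v^3 - 9/32v^2 + 85/96v ≠ 0; add g_4 = -1/6v^3 - 9/32v^2 + 85/96v to the basis.

The other S-polynomials (S(f_2,g_3), S(f_1,g_4), S(f_2,g_4), S(g_3,g_4)) all reduce to 0 modulo the current basis, so we have a Gröbner basis.
Inter-reduce: drop elements whose leading term is divisible by another's, tail-reduce, and make monic.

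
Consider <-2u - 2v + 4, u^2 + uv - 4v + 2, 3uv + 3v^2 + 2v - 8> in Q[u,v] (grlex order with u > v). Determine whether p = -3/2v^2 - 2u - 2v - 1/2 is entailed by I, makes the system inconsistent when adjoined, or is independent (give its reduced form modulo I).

Adjoining -3/2v^2 - 2u - 2v - 1/2 makes the ideal the whole ring: the system is inconsistent.

First compute the reduced Gröbner basis of I by Buchberger's algorithm.
f_1 = -2u - 2v + 4, LT = u.
f_2 = u^2 + uv - 4v + 2, LT = u^2.
f_3 = 3uv + 3v^2 + 2v - 8, LT = uv.

S(f_1,f_2): lcm = u^2. S = -2u + 4v - 2.
  leading term u: subtract (1)·f_1 from -2u + 4v - 2 → 6v - 6
  leading term v: no divisor's leading term divides it; move 6v to the remainder.
  leading term 1: no divisor's leading term divides it; move -6 to the remainder.
  remainder 6v - 6 ≠ 0; add h_4 = 6v - 6 to the basis.

The other S-polynomials (S(f_1,f_3), S(f_2,f_3), S(f_1,h_4), S(f_2,h_4), S(f_3,h_4)) all reduce to 0 modulo the current basis, so we have a Gröbner basis.
Inter-reduce: drop elements whose leading term is divisible by another's, tail-reduce, and make monic.
Reduced Gröbner basis: {u - 1, v - 1}.
Label its elements g_1 = u - 1, g_2 = v - 1.

Reduce p = -3/2v^2 - 2u - 2v - 1/2 modulo G:
  leading term v^2: subtract (-3/2v)·g_2 from -3/2v^2 - 2u - 2v - 1/2 → -2u - 7/2v - 1/2
  leading term u: subtract (-2)·g_1 from -2u - 7/2v - 1/2 → -7/2v - 5/2
  leading term v: subtract (-7/2)·g_2 from -7/2v - 5/2 → -6
  leading term 1: no divisor's leading term divides it; move -6 to the remainder.
  normal form = -6.
The normal form is nonzero, so p ∉ I. Since p minus its normal form lies in I, I + (p) = I + (r) where r = -6; decide whether this ideal is the whole ring.
Here r = -6 is a nonzero constant, hence a unit: 1 ∈ I + (p), the Gröbner basis of I + (p) is {1}, and the enlarged system has no common solution — adjoining p is inconsistent.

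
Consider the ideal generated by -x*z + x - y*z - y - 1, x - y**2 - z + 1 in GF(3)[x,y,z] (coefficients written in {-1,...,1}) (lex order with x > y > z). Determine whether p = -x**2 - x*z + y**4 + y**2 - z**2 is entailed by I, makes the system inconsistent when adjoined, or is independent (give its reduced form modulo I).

First compute the reduced Gröbner basis of I by Buchberger's algorithm.
f_1 = -x*z + x - y*z - y - 1, LT = x*z.
f_2 = x - y**2 - z + 1, LT = x.

S(f_1,f_2): lcm = x*z. S = -x + y**2*z + y*z + y + z**2 - z + 1.
  reduce S modulo (f_1, f_2):
  remainder y**2*z - y**2 + y*z + y + z**2 + z - 1 ≠ 0; add h_3 = y**2*z - y**2 + y*z + y + z**2 + z - 1 to the basis.

The other S-polynomials (S(f_1,h_3), S(f_2,h_3)) all reduce to 0 modulo the current basis, so we have a Gröbner basis.
Inter-reduce: drop elements whose leading term is divisible by another's, tail-reduce, and make monic.
Reduced Gröbner basis: {x - y**2 - z + 1, y**2*z - y**2 + y*z + y + z**2 + z - 1}.
Label its elements g_1 = x - y**2 - z + 1, g_2 = y**2*z - y**2 + y*z + y + z**2 + z - 1.

Reduce p = -x**2 - x*z + y**4 + y**2 - z**2 modulo G:
  leading term x**2: subtract (-x)·g_1 from -x**2 - x*z + y**4 + y**2 - z**2 → -x*y**2 + x*z + x + y**4 + y**2 - z**2
  leading term x*y**2: subtract (-y**2)·g_1 from -x*y**2 + x*z + x + y**4 + y**2 - z**2 → x*z + x - y**2*z - y**2 - z**2
  leading term x*z: subtract (z)·g_1 from x*z + x - y**2*z - y**2 - z**2 → x - y**2 - z
  leading term x: subtract (1)·g_1 from x - y**2 - z → -1
  leading term 1: no divisor's leading term divides it; move -1 to the remainder.
  normal form = -1.
The normal form is nonzero, so p ∉ I. Since p minus its normal form lies in I, I + (p) = I + (r) where r = -1; decide whether this ideal is the whole ring.
Here r = -1 is a nonzero constant, hence a unit: 1 ∈ I + (p), the Gröbner basis of I + (p) is {1}, and the enlarged system has no common solution — adjoining p is inconsistent.

Ideal membership is decidable via reduction modulo a Gröbner basis.

Adjoining -x**2 - x*z + y**4 + y**2 - z**2 makes the ideal the whole ring: the system is inconsistent.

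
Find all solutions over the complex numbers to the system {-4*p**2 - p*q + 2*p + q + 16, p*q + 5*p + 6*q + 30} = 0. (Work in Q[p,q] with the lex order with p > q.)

{(-1, -5), (11/4, -5), (-6, 20)}

Compute a lex Gröbner basis by Buchberger's algorithm.
f_1 = -4*p**2 - p*q + 2*p + q + 16, LT = p**2.
f_2 = p*q + 5*p + 6*q + 30, LT = p*q.

S(f_1,f_2): lcm = p**2*q. S = -5*p**2 + 1/4*p*q**2 - 13/2*p*q - 30*p - 1/4*q**2 - 4*q.
  leading term p**2: subtract (5/4)·f_1 from -5*p**2 + 1/4*p*q**2 - 13/2*p*q - 30*p - 1/4*q**2 - 4*q → 1/4*p*q**2 - 21/4*p*q - 65/2*p - 1/4*q**2 - 21/4*q - 20
  leading term p*q**2: subtract (1/4*q)·f_2 from 1/4*p*q**2 - 21/4*p*q - 65/2*p - 1/4*q**2 - 21/4*q - 20 → -13/2*p*q - 65/2*p - 7/4*q**2 - 51/4*q - 20
  leading term p*q: subtract (-13/2)·f_2 from -13/2*p*q - 65/2*p - 7/4*q**2 - 51/4*q - 20 → -7/4*q**2 + 105/4*q + 175
  leading term q**2: no divisor's leading term divides it; move -7/4*q**2 to the remainder.
  leading term q: no divisor's leading term divides it; move 105/4*q to the remainder.
  leading term 1: no divisor's leading term divides it; move 175 to the remainder.
  remainder -7/4*q**2 + 105/4*q + 175 ≠ 0; add h_3 = -7/4*q**2 + 105/4*q + 175 to the basis.

S(f_1,h_3): leading monomials are coprime, so the S-polynomial reduces to 0 (Buchberger's first criterion).
S(f_2,h_3): lcm = p*q**2. S = 20*p*q + 100*p + 6*q**2 + 30*q.
  leading term p*q: subtract (20)·f_2 from 20*p*q + 100*p + 6*q**2 + 30*q → 6*q**2 - 90*q - 600
  leading term q**2: subtract (-24/7)·h_3 from 6*q**2 - 90*q - 600 → 0
  remainder 0.

Every S-polynomial of the final basis reduces to 0, so we have a Gröbner basis.
Inter-reduce: drop elements whose leading term is divisible by another's, tail-reduce, and make monic.
Reduced Gröbner basis: {p**2 - 7/4*p - 7/4*q - 23/2, p*q + 5*p + 6*q + 30, q**2 - 15*q - 100}.

From the last basis element, q**2 - 15*q - 100 = 0, so q takes values in {-5, 20}. Each choice, substituted upward through the basis, yields the corresponding point(s) of the solution set.
  q = -5: the earlier basis element becomes p**2 - 7/4*p - 11/4 = 0, giving p = -1, 11/4 — points (-1, -5), (11/4, -5).
  q = 20: the earlier basis elements become p**2 - 7/4*p - 93/2 = 0; 25*p + 150 = 0, giving p = -6 — point (-6, 20).
Substituting each solution back into the original system confirms all equations vanish.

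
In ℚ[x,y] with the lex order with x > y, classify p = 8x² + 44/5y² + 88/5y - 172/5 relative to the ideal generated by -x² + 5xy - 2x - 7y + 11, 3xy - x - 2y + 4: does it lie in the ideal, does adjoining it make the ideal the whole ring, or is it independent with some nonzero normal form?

8x² + 44/5y² + 88/5y - 172/5 lies in I (it reduces to 0).

First compute the reduced Gröbner basis of I by Buchberger's algorithm.
f_1 = -x² + 5xy - 2x - 7y + 11, LT = x².
f_2 = 3xy - x - 2y + 4, LT = xy.

S(f_1,f_2): lcm = x²y. S = ⅓x² - 5xy² + 8/3xy - 4/3x + 7y² - 11y.
  leading term x²: subtract (-⅓)·f_1 from ⅓x² - 5xy² + 8/3xy - 4/3x + 7y² - 11y → -5xy² + 13/3xy - 2x + 7y² - 40/3y + 11/3
  leading term xy²: subtract (-5/3y)·f_2 from -5xy² + 13/3xy - 2x + 7y² - 40/3y + 11/3 → 8/3xy - 2x + 11/3y² - 20/3y + 11/3
  leading term xy: subtract (8/9)·f_2 from 8/3xy - 2x + 11/3y² - 20/3y + 11/3 → -10/9x + 11/3y² - 44/9y + 1/9
  leading term x: no divisor's leading term divides it; move -10/9x to the remainder.
  leading term y²: no divisor's leading term divides it; move 11/3y² to the remainder.
  leading term y: no divisor's leading term divides it; move -44/9y to the remainder.
  leading term 1: no divisor's leading term divides it; move 1/9 to the remainder.
  remainder -10/9x + 11/3y² - 44/9y + 1/9 ≠ 0; add h_3 = -10/9x + 11/3y² - 44/9y + 1/9 to the basis.

S(f_2,h_3): lcm = xy. S = -⅓x + 33/10y³ - 22/5y² - 17/30y + 4/3.
  leading term x: subtract (3/10)·h_3 from -⅓x + 33/10y³ - 22/5y² - 17/30y + 4/3 → 33/10y³ - 11/2y² + 9/10y + 13/10
  leading term y³: no divisor's leading term divides it; move 33/10y³ to the remainder.
  leading term y²: no divisor's leading term divides it; move -11/2y² to the remainder.
  leading term y: no divisor's leading term divides it; move 9/10y to the remainder.
  leading term 1: no divisor's leading term divides it; move 13/10 to the remainder.
  remainder 33/10y³ - 11/2y² + 9/10y + 13/10 ≠ 0; add h_4 = 33/10y³ - 11/2y² + 9/10y + 13/10 to the basis.

The other S-polynomials (S(f_1,h_3), S(f_1,h_4), S(f_2,h_4), S(h_3,h_4)) all reduce to 0 modulo the current basis, so we have a Gröbner basis.
Inter-reduce: drop elements whose leading term is divisible by another's, tail-reduce, and make monic.
Reduced Gröbner basis: {x - 33/10y² + 22/5y - 1/10, y³ - 5/3y² + 3/11y + 13/33}.
Label its elements g_1 = x - 33/10y² + 22/5y - 1/10, g_2 = y³ - 5/3y² + 3/11y + 13/33.

Reduce p = 8x² + 44/5y² + 88/5y - 172/5 modulo G:
  leading term x²: subtract (8x)·g_1 from 8x² + 44/5y² + 88/5y - 172/5 → 132/5xy² - 176/5xy + ⅘x + 44/5y² + 88/5y - 172/5
  leading term xy²: subtract (132/5y²)·g_1 from 132/5xy² - 176/5xy + ⅘x + 44/5y² + 88/5y - 172/5 → -176/5xy + ⅘x + 2178/25y⁴ - 2904/25y³ + 286/25y² + 88/5y - 172/5
  leading term xy: subtract (-176/5y)·g_1 from -176/5xy + ⅘x + 2178/25y⁴ - 2904/25y³ + 286/25y² + 88/5y - 172/5 → ⅘x + 2178/25y⁴ - 5808/25y³ + 4158/25y² + 352/25y - 172/5
  leading term x: subtract (⅘)·g_1 from ⅘x + 2178/25y⁴ - 5808/25y³ + 4158/25y² + 352/25y - 172/5 → 2178/25y⁴ - 5808/25y³ + 4224/25y² + 264/25y - 858/25
  leading term y⁴: subtract (2178/25y)·g_2 from 2178/25y⁴ - 5808/25y³ + 4224/25y² + 264/25y - 858/25 → -2178/25y³ + 726/5y² - 594/25y - 858/25
  leading term y³: subtract (-2178/25)·g_2 from -2178/25y³ + 726/5y² - 594/25y - 858/25 → 0
  normal form = 0.
Since the normal form is 0, p ∈ I.

Ideal membership is decidable via reduction modulo a Gröbner basis.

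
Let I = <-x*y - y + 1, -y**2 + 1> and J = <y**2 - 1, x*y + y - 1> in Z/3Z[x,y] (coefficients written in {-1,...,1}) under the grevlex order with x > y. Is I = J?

Yes, the ideals are equal.

For a fixed monomial order, each ideal has a unique reduced Gröbner basis; comparing bases decides equality.
Buchberger on the first generating set:
f_1 = -x*y - y + 1, LT = x*y.
f_2 = -y**2 + 1, LT = y**2.

S(f_1,f_2): lcm = x*y**2. S = y**2 + x - y.
  leading term y**2: subtract (-1)·f_2 from y**2 + x - y → x - y + 1
  leading term x: no divisor's leading term divides it; move x to the remainder.
  leading term y: no divisor's leading term divides it; move -y to the remainder.
  leading term 1: no divisor's leading term divides it; move 1 to the remainder.
  remainder x - y + 1 ≠ 0; add g_3 = x - y + 1 to the basis.

S(f_1,g_3): lcm = x*y. S = y**2 - 1.
  leading term y**2: subtract (-1)·f_2 from y**2 - 1 → 0
  remainder 0.

S(f_2,g_3): leading monomials are coprime, so the S-polynomial reduces to 0 (Buchberger's first criterion).
Every S-polynomial of the final basis reduces to 0, so we have a Gröbner basis.
Inter-reduce: drop elements whose leading term is divisible by another's, tail-reduce, and make monic.
Reduced Gröbner basis: {y**2 - 1, x - y + 1}.

Buchberger on the second generating set:
h_1 = y**2 - 1, LT = y**2.
h_2 = x*y + y - 1, LT = x*y.

S(h_1,h_2): lcm = x*y**2. S = -y**2 - x + y.
  leading term y**2: subtract (-1)·h_1 from -y**2 - x + y → -x + y - 1
  leading term x: no divisor's leading term divides it; move -x to the remainder.
  leading term y: no divisor's leading term divides it; move y to the remainder.
  leading term 1: no divisor's leading term divides it; move -1 to the remainder.
  remainder -x + y - 1 ≠ 0; add k_3 = -x + y - 1 to the basis.

S(h_1,k_3): leading monomials are coprime, so the S-polynomial reduces to 0 (Buchberger's first criterion).
S(h_2,k_3): lcm = x*y. S = y**2 - 1.
  leading term y**2: subtract (1)·h_1 from y**2 - 1 → 0
  remainder 0.

Every S-polynomial of the final basis reduces to 0, so we have a Gröbner basis.
Inter-reduce: drop elements whose leading term is divisible by another's, tail-reduce, and make monic.
Reduced Gröbner basis: {y**2 - 1, x - y + 1}.

The two bases agree; hence the ideals are identical.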